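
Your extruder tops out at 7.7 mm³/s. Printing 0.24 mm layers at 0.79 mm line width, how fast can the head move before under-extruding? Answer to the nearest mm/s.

A: 0.24 × 0.79 → 0.1896 mm².
Max speed = 7.7 / 0.1896 = 40.61 ≈ 41 mm/s.

41 mm/s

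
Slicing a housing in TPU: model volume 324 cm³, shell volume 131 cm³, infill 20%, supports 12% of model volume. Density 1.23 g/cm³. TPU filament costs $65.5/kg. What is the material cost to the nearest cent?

$16.80

Volume inside the shell: 324 − 131 → 193 cm³.
Infill deposited: 0.20 × 193 → 38.6 cm³.
Support: 0.12 × 324 → 38.88 cm³.
Deposited volume: 131 + 38.6 + 38.88 → 208.48 cm³.
Mass = 208.48 × 1.23 = 256.4304 g.
At $65.5/kg: 256.4304/1000 × 65.5 = $16.80.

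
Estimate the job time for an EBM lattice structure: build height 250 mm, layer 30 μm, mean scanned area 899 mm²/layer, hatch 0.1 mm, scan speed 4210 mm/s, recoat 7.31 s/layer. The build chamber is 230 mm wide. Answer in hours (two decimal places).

21.87 hours

Layers = ⌈250/0.03⌉ = 8334.
Per-layer scan distance = 899 / 0.1 = 8990 mm.
Per-layer scan time = 8990 / 4210, so 2.1354 s.
Layer cycle = 2.1354 + 7.31 = 9.4454 s.
8334 layers × 9.4454 s/layer = 78717.9636 s, i.e. 21.87 hours.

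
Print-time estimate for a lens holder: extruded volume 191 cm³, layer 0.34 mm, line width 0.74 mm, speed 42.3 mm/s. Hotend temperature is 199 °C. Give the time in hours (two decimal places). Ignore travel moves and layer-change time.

4.99 hours

Bead cross-section = 0.34 × 0.74, so 0.2516 mm².
Total extruded path = 191000/0.2516 = 759141.5 mm.
Print-move time = 759141.5 / 42.3 = 17946.6 s.
That's 17946.6 s → 4.99 hours.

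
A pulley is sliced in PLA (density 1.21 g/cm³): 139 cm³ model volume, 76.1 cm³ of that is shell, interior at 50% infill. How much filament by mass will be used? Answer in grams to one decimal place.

Infill region = 139 − 76.1, so 62.9 cm³.
Infill deposited = 0.50 × 62.9, so 31.45 cm³.
Total printed volume = 76.1 + 31.45 = 107.55 cm³.
Mass = 107.55 × 1.21, so 130.1355 g.

130.1 g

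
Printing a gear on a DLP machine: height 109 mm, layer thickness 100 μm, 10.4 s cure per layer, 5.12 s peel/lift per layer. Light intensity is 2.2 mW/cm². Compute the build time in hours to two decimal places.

Number of layers: 109 / 0.1 → 1090 (rounded up).
Per-layer time: 10.4 + 5.12 → 15.52 s.
Build time: 1090 × 15.52 s = 16916.8 s, i.e. 4.70 hours.

4.70 hours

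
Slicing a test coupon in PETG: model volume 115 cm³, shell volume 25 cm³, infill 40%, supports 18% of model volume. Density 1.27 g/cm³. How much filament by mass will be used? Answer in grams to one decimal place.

103.8 g

Volume inside the shell = 115 − 25, so 90 cm³.
Infill volume = 0.40 × 90 = 36 cm³.
Support = 0.18 × 115 = 20.7 cm³.
Total printed volume: 25 + 36 + 20.7 → 81.7 cm³.
Mass: 81.7 × 1.27 → 103.759 g.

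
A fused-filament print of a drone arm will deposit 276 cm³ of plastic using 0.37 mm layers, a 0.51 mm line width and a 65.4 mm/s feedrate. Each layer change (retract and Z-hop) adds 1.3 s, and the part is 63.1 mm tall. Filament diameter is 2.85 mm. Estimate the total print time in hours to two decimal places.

Extrusion cross-section = 0.37 × 0.51, so 0.1887 mm².
Total extruded path = 276000/0.1887 = 1462639.1 mm.
Print-move time = 1462639.1 / 65.4 = 22364.5 s.
Layers = ⌈63.1/0.37⌉ = 171.
Z-hop total: 171 × 1.3 → 222.3 s.
Altogether 22364.5 + 222.3 = 22586.8 s, i.e. 6.27 hours.

6.27 hours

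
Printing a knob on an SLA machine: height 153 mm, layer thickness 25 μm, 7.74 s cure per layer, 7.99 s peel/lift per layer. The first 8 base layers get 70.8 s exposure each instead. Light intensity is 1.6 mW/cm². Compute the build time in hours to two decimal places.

Layers = ⌈153/0.025⌉ = 6120.
Burn-in layers = 8 × (70.8 + 7.99), so 630.32 s.
Normal layers = 6112 × (7.74 + 7.99), so 96141.76 s.
Sum: 630.32 + 96141.76 = 96772.08 s → 26.88 hours.

26.88 hours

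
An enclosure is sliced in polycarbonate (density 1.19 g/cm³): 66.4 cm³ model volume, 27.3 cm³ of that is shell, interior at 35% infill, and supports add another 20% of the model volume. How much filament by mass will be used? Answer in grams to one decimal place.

64.6 g

Infill region = 66.4 − 27.3, so 39.1 cm³.
Deposited infill: 0.35 × 39.1 → 13.685 cm³.
Support: 0.20 × 66.4 → 13.28 cm³.
Deposited volume: 27.3 + 13.685 + 13.28 → 54.265 cm³.
Mass: 54.265 × 1.19 → 64.57535 g.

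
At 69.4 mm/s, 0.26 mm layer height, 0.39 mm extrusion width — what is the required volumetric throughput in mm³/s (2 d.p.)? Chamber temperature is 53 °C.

7.04

Extrusion cross-section: 0.26 × 0.39 → 0.1014 mm².
Q = v·A = 69.4 × 0.1014 = 7.04 mm³/s.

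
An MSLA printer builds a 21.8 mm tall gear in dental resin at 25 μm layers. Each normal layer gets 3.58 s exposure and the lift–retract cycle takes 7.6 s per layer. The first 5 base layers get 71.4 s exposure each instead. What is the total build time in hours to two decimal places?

Layers = ⌈21.8/0.025⌉ = 872.
Base layers = 5 × (71.4 + 7.6), so 395 s.
Regular layers = 867 × (3.58 + 7.6), so 9693.06 s.
Total = 395 + 9693.06 = 10088.06 s = 2.80 hours.

2.80 hours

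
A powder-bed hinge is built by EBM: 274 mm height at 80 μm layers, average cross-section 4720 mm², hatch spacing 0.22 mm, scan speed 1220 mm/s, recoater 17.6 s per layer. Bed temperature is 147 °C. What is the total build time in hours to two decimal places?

Number of layers: 274 / 0.08 → 3425 (rounded up).
Per-layer scan distance = 4720 / 0.22, so 21454.5 mm.
Per-layer scan time = 21454.5 / 1220 = 17.5857 s.
Time per layer = 17.5857 + 17.6 = 35.1857 s.
Build time = 3425 × 35.1857 = 120511.0225 s = 33.48 hours.

33.48 hours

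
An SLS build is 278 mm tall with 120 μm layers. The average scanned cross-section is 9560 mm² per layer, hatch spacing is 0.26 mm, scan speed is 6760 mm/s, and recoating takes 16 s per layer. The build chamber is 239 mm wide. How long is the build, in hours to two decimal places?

Layers = ⌈278/0.12⌉ = 2317.
Hatch length per layer: 9560 / 0.26 → 36769.2 mm.
Laser time per layer = 36769.2 / 6760, so 5.4392 s.
Per-layer time = 5.4392 + 16, so 21.4392 s.
2317 layers × 21.4392 s/layer = 49674.6264 s, i.e. 13.80 hours.

13.80 hours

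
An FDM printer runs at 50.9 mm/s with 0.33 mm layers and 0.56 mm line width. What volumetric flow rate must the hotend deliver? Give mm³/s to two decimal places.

Extrusion cross-section = 0.33 × 0.56 = 0.1848 mm².
Q = v·A = 50.9 × 0.1848 = 9.41 mm³/s.

9.41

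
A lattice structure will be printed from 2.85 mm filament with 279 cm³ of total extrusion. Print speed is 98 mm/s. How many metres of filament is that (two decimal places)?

43.73 m

Filament cross-section = π × (2.85/2)² = 6.3794 mm².
L = 279000 mm³ / 6.3794 mm² = 43734.52 mm, i.e. 43.73 m.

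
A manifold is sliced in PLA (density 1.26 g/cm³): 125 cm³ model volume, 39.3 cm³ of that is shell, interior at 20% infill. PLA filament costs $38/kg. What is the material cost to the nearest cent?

Infill region: 125 − 39.3 → 85.7 cm³.
Infill deposited: 0.20 × 85.7 → 17.14 cm³.
Total extruded = 39.3 + 17.14, so 56.44 cm³.
Mass = 56.44 × 1.26, so 71.1144 g.
Cost = 71.1144 g / 1000 × $38/kg = $2.70.

$2.70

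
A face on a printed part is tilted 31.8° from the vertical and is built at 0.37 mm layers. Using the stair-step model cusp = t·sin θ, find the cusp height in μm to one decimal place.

Cusp = layer height × sin(31.8°) = 0.37 × 0.5270 = 0.19499 mm = 195.0 μm.

195.0 μm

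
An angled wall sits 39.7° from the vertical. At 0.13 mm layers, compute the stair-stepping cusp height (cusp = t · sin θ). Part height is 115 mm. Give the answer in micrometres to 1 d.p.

83.0 μm

Cusp = layer height × sin(39.7°) = 0.13 × 0.6388 = 0.083044 mm = 83.0 μm.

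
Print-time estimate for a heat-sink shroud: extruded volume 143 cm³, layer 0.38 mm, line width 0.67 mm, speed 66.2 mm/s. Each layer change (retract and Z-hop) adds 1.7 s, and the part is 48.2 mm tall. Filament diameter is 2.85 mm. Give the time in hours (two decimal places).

Line area = 0.38 × 0.67, so 0.2546 mm².
Path length: 143000 mm³ / 0.2546 mm² → 561665.4 mm.
Extrusion time = 561665.4 / 66.2, so 8484.4 s.
Number of layers: 48.2 / 0.38 → 127 (rounded up).
Layer-change overhead = 127 × 1.7, so 215.9 s.
Total = 8484.4 + 215.9 = 8700.3 s = 2.42 hours.

2.42 hours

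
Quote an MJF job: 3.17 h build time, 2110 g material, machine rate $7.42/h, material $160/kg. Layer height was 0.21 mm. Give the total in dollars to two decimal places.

Time charge = 7.42 × 3.17 = $23.5214.
Material charge = 160 × 2110/1000 = $337.60.
Total = 23.5214 + 337.60 = 361.1214 ≈ $361.12.

$361.12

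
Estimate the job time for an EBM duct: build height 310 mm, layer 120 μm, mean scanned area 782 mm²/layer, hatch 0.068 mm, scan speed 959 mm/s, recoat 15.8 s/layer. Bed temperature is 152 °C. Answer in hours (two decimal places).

19.95 hours

Layer count = ceil(310 / 0.12) = 2584.
Hatch length per layer = 782 / 0.068 = 11500 mm.
Per-layer scan time: 11500 / 959 → 11.9917 s.
Per-layer time: 11.9917 + 15.8 → 27.7917 s.
2584 layers × 27.7917 s/layer = 71813.7528 s, i.e. 19.95 hours.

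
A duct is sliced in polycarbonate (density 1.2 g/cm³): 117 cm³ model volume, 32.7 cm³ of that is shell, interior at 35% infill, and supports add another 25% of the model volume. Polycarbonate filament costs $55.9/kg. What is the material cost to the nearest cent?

Interior volume = 117 − 32.7, so 84.3 cm³.
Infill volume = 0.35 × 84.3, so 29.505 cm³.
Support = 0.25 × 117, so 29.25 cm³.
Deposited volume: 32.7 + 29.505 + 29.25 → 91.455 cm³.
Mass = 91.455 × 1.2 = 109.746 g.
Cost = 109.746 g / 1000 × $55.9/kg = $6.13.

$6.13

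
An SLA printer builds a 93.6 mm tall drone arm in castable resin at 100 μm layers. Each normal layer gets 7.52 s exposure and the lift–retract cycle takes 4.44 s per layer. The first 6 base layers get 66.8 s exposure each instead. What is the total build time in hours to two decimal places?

3.21 hours

Layers = ⌈93.6/0.1⌉ = 936.
Bottom layers = 6 × (66.8 + 4.44), so 427.44 s.
Normal layers = 930 × (7.52 + 4.44) = 11122.8 s.
Total = 427.44 + 11122.8 = 11550.24 s = 3.21 hours.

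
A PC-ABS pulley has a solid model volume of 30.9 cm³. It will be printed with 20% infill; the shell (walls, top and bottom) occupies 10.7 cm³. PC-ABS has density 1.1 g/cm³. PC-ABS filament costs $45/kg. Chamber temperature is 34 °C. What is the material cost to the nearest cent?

$0.73

Volume inside the shell = 30.9 − 10.7, so 20.2 cm³.
Infill deposited = 0.20 × 20.2 = 4.04 cm³.
Deposited volume = 10.7 + 4.04, so 14.74 cm³.
Mass: 14.74 × 1.1 → 16.214 g.
At $45/kg: 16.214/1000 × 45 = $0.73.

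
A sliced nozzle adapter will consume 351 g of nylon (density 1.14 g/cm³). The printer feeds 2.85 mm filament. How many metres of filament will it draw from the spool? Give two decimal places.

48.26 m

Volume = 351 g / 1.14 g·cm⁻³ = 307.8947 cm³ = 307894.7 mm³.
Filament cross-section = π × (2.85/2)² = 6.3794 mm².
Length = 307894.7 / 6.3794 = 48263.9 mm = 48.26 m.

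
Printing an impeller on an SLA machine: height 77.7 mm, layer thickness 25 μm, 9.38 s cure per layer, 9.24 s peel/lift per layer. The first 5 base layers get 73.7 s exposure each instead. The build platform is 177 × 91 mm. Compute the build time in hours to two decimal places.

Layer count = ceil(77.7 / 0.025) = 3108.
Burn-in layers: 5 × (73.7 + 9.24) → 414.7 s.
Remaining layers: 3103 × (9.38 + 9.24) → 57777.86 s.
Total = 414.7 + 57777.86 = 58192.56 s = 16.16 hours.

16.16 hours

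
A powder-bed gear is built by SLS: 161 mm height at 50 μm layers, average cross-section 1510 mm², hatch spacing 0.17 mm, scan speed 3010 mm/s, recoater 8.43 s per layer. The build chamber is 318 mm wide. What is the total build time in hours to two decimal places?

Layer count = ceil(161 / 0.05) = 3220.
Scan path per layer = 1510 / 0.17 = 8882.4 mm.
Per-layer scan time = 8882.4 / 3010, so 2.951 s.
Layer cycle = 2.951 + 8.43, so 11.381 s.
Build time = 3220 × 11.381 = 36646.82 s = 10.18 hours.

10.18 hours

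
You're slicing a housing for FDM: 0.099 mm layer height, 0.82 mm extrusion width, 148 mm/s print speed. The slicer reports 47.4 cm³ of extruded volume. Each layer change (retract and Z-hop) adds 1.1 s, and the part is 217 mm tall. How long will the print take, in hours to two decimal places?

1.77 hours

Extrusion cross-section: 0.099 × 0.82 → 0.08118 mm².
Total extruded path = 47400/0.08118 = 583887.7 mm.
Print-move time = 583887.7 / 148 = 3945.2 s.
Layers = ⌈217/0.099⌉ = 2192.
Non-print overhead = 2192 × 1.1 = 2411.2 s.
Total = 3945.2 + 2411.2 = 6356.4 s = 1.77 hours.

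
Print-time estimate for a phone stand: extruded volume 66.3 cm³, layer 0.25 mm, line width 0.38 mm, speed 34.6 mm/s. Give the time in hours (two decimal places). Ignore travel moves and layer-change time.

5.60 hours

Line area: 0.25 × 0.38 → 0.095 mm².
Total extruded path = 66300/0.095 = 697894.7 mm.
Print-move time = 697894.7 / 34.6, so 20170.4 s.
Converting: 20170.4 s = 5.60 hours.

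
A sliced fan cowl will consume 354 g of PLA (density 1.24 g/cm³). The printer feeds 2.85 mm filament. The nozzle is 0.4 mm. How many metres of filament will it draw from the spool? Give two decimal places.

Extruded volume: 354/1.24 = 285.4839 cm³ (285483.9 mm³).
A = π r² = π × 1.425² = 6.3794 mm².
Length = 285483.9 / 6.3794 = 44750.9 mm = 44.75 m.

44.75 m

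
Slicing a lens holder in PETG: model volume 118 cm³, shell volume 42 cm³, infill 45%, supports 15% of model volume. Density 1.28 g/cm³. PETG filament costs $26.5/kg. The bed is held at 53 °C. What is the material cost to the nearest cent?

Interior volume = 118 − 42, so 76 cm³.
Deposited infill: 0.45 × 76 → 34.2 cm³.
Support = 0.15 × 118, so 17.7 cm³.
Total printed volume = 42 + 34.2 + 17.7, so 93.9 cm³.
Mass: 93.9 × 1.28 → 120.192 g.
Cost = 120.192 g / 1000 × $26.5/kg = $3.19.

$3.19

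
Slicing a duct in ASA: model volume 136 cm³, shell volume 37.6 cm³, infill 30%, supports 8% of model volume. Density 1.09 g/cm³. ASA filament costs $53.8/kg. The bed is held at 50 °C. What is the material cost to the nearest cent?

Interior volume = 136 − 37.6 = 98.4 cm³.
Infill volume: 0.30 × 98.4 → 29.52 cm³.
Support = 0.08 × 136, so 10.88 cm³.
Total printed volume = 37.6 + 29.52 + 10.88, so 78 cm³.
Mass = 78 × 1.09 = 85.02 g.
Cost = 85.02 g / 1000 × $53.8/kg = $4.57.

$4.57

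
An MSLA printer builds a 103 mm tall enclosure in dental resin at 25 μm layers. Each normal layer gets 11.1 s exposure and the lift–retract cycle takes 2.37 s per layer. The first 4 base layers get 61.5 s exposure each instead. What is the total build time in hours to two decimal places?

15.47 hours

Number of layers: 103 / 0.025 → 4120 (rounded up).
Base layers = 4 × (61.5 + 2.37), so 255.48 s.
Regular layers = 4116 × (11.1 + 2.37) = 55442.52 s.
Total = 255.48 + 55442.52 = 55698 s = 15.47 hours.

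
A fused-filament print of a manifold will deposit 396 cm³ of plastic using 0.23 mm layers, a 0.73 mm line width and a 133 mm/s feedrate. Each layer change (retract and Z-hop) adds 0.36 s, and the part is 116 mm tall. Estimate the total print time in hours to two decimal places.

4.98 hours

Extrusion cross-section = 0.23 × 0.73 = 0.1679 mm².
Total extruded path = 396000/0.1679 = 2358546.8 mm.
Extrusion time = 2358546.8 / 133, so 17733.4 s.
Number of layers: 116 / 0.23 → 505 (rounded up).
Non-print overhead = 505 × 0.36, so 181.8 s.
Altogether 17733.4 + 181.8 = 17915.2 s, i.e. 4.98 hours.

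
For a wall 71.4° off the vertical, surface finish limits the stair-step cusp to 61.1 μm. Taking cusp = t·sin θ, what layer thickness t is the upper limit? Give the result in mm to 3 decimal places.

Layer height = cusp / sin(71.4°) = 0.0611 / 0.9478 = 0.064 mm.

0.064 mm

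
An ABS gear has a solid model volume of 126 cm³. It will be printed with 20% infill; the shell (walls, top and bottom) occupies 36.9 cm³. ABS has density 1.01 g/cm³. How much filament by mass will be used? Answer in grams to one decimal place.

55.3 g

Volume inside the shell: 126 − 36.9 → 89.1 cm³.
Infill volume: 0.20 × 89.1 → 17.82 cm³.
Total extruded = 36.9 + 17.82 = 54.72 cm³.
Mass = 54.72 × 1.01, so 55.2672 g.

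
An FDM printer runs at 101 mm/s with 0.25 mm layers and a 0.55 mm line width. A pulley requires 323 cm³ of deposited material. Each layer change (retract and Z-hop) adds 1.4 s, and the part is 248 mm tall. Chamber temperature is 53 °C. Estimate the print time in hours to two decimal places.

6.85 hours

Bead cross-section: 0.25 × 0.55 → 0.1375 mm².
Path length: 323000 mm³ / 0.1375 mm² → 2349090.9 mm.
Print-move time = 2349090.9 / 101 = 23258.3 s.
Layers = ⌈248/0.25⌉ = 992.
Layer-change overhead: 992 × 1.4 → 1388.8 s.
Total = 23258.3 + 1388.8 = 24647.1 s = 6.85 hours.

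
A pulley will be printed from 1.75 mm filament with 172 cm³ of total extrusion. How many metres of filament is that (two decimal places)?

71.51 m

Cross-section of 1.75 mm filament: π·(1.75/2)² = 2.4053 mm².
Length = 172 cm³ / 2.4053 mm² = 172000 / 2.4053 = 71508.75 mm = 71.51 m.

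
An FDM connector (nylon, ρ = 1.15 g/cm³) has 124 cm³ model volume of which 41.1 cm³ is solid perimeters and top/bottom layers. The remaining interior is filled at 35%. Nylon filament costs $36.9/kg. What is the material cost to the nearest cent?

$2.98

Infill region: 124 − 41.1 → 82.9 cm³.
Infill deposited: 0.35 × 82.9 → 29.015 cm³.
Total printed volume = 41.1 + 29.015, so 70.115 cm³.
Mass = 70.115 × 1.15 = 80.63225 g.
Cost = 80.63225 g / 1000 × $36.9/kg = $2.98.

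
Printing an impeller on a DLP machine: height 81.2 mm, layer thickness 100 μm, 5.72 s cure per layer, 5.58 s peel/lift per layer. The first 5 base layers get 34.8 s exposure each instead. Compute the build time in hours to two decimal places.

2.59 hours

Number of layers: 81.2 / 0.1 → 812 (rounded up).
Base layers = 5 × (34.8 + 5.58) = 201.9 s.
Normal layers = 807 × (5.72 + 5.58), so 9119.1 s.
Sum: 201.9 + 9119.1 = 9321 s → 2.59 hours.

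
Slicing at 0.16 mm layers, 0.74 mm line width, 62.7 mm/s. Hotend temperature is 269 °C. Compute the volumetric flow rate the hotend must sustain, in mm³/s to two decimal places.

7.42

A: 0.16 × 0.74 → 0.1184 mm².
Q = v·A = 62.7 × 0.1184 = 7.42 mm³/s.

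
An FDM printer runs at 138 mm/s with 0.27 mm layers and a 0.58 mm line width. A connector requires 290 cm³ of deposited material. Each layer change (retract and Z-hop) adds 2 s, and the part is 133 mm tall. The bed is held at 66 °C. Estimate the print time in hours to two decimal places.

Bead cross-section = 0.27 × 0.58 = 0.1566 mm².
Toolpath length = 290 cm³ / 0.1566 mm² = 290000 / 0.1566 = 1851851.9 mm.
Print-move time = 1851851.9 / 138 = 13419.2 s.
Layers = ⌈133/0.27⌉ = 493.
Z-hop total = 493 × 2 = 986 s.
Total = 13419.2 + 986 = 14405.2 s = 4.00 hours.

4.00 hours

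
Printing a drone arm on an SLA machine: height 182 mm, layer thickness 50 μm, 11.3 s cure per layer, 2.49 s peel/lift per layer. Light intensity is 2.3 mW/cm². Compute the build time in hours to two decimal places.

13.94 hours

Layers = ⌈182/0.05⌉ = 3640.
Cycle time = 11.3 + 2.49 = 13.79 s.
Total = 3640 × 13.79 = 50195.6 s = 13.94 hours.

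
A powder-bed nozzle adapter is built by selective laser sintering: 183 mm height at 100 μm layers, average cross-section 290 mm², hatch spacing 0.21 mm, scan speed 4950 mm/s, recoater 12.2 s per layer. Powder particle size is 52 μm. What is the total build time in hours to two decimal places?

6.34 hours

Number of layers: 183 / 0.1 → 1830 (rounded up).
Scan path per layer = 290 / 0.21, so 1381 mm.
Per-layer scan time: 1381 / 4950 → 0.279 s.
Per-layer time = 0.279 + 12.2, so 12.479 s.
1830 layers × 12.479 s/layer = 22836.57 s, i.e. 6.34 hours.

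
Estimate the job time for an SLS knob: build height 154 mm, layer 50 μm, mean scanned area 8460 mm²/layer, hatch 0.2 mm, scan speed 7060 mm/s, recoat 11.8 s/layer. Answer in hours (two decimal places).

Layer count = ceil(154 / 0.05) = 3080.
Hatch length per layer = 8460 / 0.2, so 42300 mm.
Per-layer scan time = 42300 / 7060 = 5.9915 s.
Layer cycle: 5.9915 + 11.8 → 17.7915 s.
3080 layers × 17.7915 s/layer = 54797.82 s, i.e. 15.22 hours.

15.22 hours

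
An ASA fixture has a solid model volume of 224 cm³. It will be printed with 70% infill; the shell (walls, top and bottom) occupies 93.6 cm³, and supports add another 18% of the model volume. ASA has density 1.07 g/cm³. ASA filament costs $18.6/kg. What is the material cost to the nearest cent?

Interior volume = 224 − 93.6 = 130.4 cm³.
Infill deposited = 0.70 × 130.4 = 91.28 cm³.
Support = 0.18 × 224 = 40.32 cm³.
Total extruded = 93.6 + 91.28 + 40.32, so 225.2 cm³.
Mass: 225.2 × 1.07 → 240.964 g.
Cost = 240.964 g / 1000 × $18.6/kg = $4.48.

$4.48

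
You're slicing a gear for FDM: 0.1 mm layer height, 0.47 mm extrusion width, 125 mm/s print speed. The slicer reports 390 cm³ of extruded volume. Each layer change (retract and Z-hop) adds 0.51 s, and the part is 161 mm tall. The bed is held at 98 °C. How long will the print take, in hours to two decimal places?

18.67 hours

Extrusion cross-section = 0.1 × 0.47, so 0.047 mm².
Total extruded path = 390000/0.047 = 8297872.3 mm.
Time extruding = 8297872.3 / 125, so 66383 s.
Layer count = ceil(161 / 0.1) = 1610.
Non-print overhead: 1610 × 0.51 → 821.1 s.
Total = 66383 + 821.1 = 67204.1 s = 18.67 hours.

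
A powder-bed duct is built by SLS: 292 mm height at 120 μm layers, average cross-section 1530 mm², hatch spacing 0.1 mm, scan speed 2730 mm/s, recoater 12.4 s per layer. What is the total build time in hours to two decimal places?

12.17 hours

Number of layers: 292 / 0.12 → 2434 (rounded up).
Scan path per layer = 1530 / 0.1, so 15300 mm.
Scan time per layer = 15300 / 2730 = 5.6044 s.
Time per layer: 5.6044 + 12.4 → 18.0044 s.
Build time = 2434 × 18.0044 = 43822.7096 s = 12.17 hours.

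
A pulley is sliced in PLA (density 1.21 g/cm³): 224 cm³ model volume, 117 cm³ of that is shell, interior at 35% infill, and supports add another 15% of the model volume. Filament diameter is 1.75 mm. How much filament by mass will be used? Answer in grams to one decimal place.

227.5 g

Interior volume: 224 − 117 → 107 cm³.
Deposited infill = 0.35 × 107, so 37.45 cm³.
Support: 0.15 × 224 → 33.6 cm³.
Total printed volume = 117 + 37.45 + 33.6, so 188.05 cm³.
Mass = 188.05 × 1.21, so 227.5405 g.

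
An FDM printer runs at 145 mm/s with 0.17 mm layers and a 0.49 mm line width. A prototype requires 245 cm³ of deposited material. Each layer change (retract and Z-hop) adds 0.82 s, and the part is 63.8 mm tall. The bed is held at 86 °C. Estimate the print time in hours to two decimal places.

5.72 hours

Extrusion cross-section: 0.17 × 0.49 → 0.0833 mm².
Path length: 245000 mm³ / 0.0833 mm² → 2941176.5 mm.
Extrusion time = 2941176.5 / 145 = 20284 s.
Number of layers: 63.8 / 0.17 → 376 (rounded up).
Z-hop total = 376 × 0.82 = 308.32 s.
Altogether 20284 + 308.32 = 20592.32 s, i.e. 5.72 hours.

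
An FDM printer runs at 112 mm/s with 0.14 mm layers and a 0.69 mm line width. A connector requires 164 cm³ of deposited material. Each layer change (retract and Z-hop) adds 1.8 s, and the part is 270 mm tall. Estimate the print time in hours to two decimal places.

5.18 hours

Extrusion cross-section = 0.14 × 0.69, so 0.0966 mm².
Toolpath length = 164 cm³ / 0.0966 mm² = 164000 / 0.0966 = 1697722.6 mm.
Time extruding: 1697722.6 / 112 → 15158.2 s.
Layer count = ceil(270 / 0.14) = 1929.
Non-print overhead = 1929 × 1.8, so 3472.2 s.
Total = 15158.2 + 3472.2 = 18630.4 s = 5.18 hours.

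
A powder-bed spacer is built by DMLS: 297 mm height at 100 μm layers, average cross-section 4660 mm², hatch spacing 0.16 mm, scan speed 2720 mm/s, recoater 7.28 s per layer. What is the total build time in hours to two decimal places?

Layers = ⌈297/0.1⌉ = 2970.
Per-layer scan distance: 4660 / 0.16 → 29125 mm.
Scan time per layer: 29125 / 2720 → 10.7077 s.
Per-layer time = 10.7077 + 7.28 = 17.9877 s.
2970 layers × 17.9877 s/layer = 53423.469 s, i.e. 14.84 hours.

14.84 hours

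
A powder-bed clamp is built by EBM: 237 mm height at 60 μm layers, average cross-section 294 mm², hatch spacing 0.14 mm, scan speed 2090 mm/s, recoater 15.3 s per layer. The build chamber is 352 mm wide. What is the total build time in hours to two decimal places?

Layer count = ceil(237 / 0.06) = 3950.
Per-layer scan distance: 294 / 0.14 → 2100 mm.
Per-layer scan time = 2100 / 2090, so 1.0048 s.
Per-layer time = 1.0048 + 15.3 = 16.3048 s.
Total: 3950 × 16.3048 s = 64403.96 s → 17.89 hours.

17.89 hours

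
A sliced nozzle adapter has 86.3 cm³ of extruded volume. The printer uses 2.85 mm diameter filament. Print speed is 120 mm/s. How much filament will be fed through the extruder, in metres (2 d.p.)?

Cross-section of 2.85 mm filament: π·(2.85/2)² = 6.3794 mm².
Length = 86.3 cm³ / 6.3794 mm² = 86300 / 6.3794 = 13527.92 mm = 13.53 m.

13.53 m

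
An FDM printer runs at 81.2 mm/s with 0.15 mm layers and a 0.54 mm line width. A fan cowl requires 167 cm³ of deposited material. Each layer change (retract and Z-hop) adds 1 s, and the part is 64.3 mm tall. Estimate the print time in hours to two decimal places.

7.17 hours

Extrusion cross-section: 0.15 × 0.54 → 0.081 mm².
Total extruded path = 167000/0.081 = 2061728.4 mm.
Print-move time = 2061728.4 / 81.2, so 25390.7 s.
Number of layers: 64.3 / 0.15 → 429 (rounded up).
Layer-change overhead = 429 × 1 = 429 s.
Altogether 25390.7 + 429 = 25819.7 s, i.e. 7.17 hours.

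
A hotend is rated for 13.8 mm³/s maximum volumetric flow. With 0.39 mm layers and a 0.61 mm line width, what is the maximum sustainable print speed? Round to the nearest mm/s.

58 mm/s

A: 0.39 × 0.61 → 0.2379 mm².
v_max = Q/A = 13.8/0.2379 = 58.01 mm/s → 58 mm/s.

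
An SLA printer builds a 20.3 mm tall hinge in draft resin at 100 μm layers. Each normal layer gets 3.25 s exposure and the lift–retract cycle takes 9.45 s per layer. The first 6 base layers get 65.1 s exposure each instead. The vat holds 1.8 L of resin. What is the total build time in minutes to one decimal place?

Layers = ⌈20.3/0.1⌉ = 203.
Bottom layers: 6 × (65.1 + 9.45) → 447.3 s.
Remaining layers: 197 × (3.25 + 9.45) → 2501.9 s.
Total = 447.3 + 2501.9 = 2949.2 s = 49.2 minutes.

49.2 minutes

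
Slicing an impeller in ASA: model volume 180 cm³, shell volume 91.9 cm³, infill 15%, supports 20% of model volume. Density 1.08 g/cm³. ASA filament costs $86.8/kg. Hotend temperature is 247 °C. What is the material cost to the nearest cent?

$13.23

Infill region: 180 − 91.9 → 88.1 cm³.
Infill deposited = 0.15 × 88.1, so 13.215 cm³.
Support: 0.20 × 180 → 36 cm³.
Total printed volume = 91.9 + 13.215 + 36, so 141.115 cm³.
Mass: 141.115 × 1.08 → 152.4042 g.
Cost = 152.4042 g / 1000 × $86.8/kg = $13.23.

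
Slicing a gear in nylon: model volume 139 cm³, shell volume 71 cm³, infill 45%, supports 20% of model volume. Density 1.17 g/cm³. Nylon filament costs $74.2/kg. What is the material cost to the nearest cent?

$11.23

Infill region = 139 − 71 = 68 cm³.
Infill volume: 0.45 × 68 → 30.6 cm³.
Support = 0.20 × 139 = 27.8 cm³.
Total extruded = 71 + 30.6 + 27.8, so 129.4 cm³.
Mass = 129.4 × 1.17, so 151.398 g.
Cost = 151.398 g / 1000 × $74.2/kg = $11.23.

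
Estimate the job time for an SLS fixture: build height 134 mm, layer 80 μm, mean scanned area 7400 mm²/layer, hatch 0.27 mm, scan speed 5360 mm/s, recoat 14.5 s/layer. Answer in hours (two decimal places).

Layer count = ceil(134 / 0.08) = 1675.
Hatch length per layer = 7400 / 0.27, so 27407.4 mm.
Laser time per layer: 27407.4 / 5360 → 5.1133 s.
Layer cycle = 5.1133 + 14.5 = 19.6133 s.
Total: 1675 × 19.6133 s = 32852.2775 s → 9.13 hours.

9.13 hours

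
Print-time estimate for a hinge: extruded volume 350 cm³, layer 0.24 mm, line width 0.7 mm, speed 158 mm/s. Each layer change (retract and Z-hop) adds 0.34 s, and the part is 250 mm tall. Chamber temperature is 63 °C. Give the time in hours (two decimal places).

3.76 hours

Bead cross-section: 0.24 × 0.7 → 0.168 mm².
Toolpath length = 350 cm³ / 0.168 mm² = 350000 / 0.168 = 2083333.3 mm.
Extrusion time = 2083333.3 / 158, so 13185.7 s.
Layer count = ceil(250 / 0.24) = 1042.
Layer-change overhead = 1042 × 0.34, so 354.28 s.
Total = 13185.7 + 354.28 = 13539.98 s = 3.76 hours.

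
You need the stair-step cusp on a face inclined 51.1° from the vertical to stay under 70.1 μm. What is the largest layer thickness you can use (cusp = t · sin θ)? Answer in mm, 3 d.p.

0.090 mm

t = h_c / sin θ = 0.0701 / 0.7782 = 0.090 mm.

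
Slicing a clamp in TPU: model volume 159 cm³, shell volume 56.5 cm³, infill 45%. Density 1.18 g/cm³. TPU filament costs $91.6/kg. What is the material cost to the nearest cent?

Interior volume: 159 − 56.5 → 102.5 cm³.
Deposited infill = 0.45 × 102.5 = 46.125 cm³.
Total extruded = 56.5 + 46.125 = 102.625 cm³.
Mass = 102.625 × 1.18 = 121.0975 g.
At $91.6/kg: 121.0975/1000 × 91.6 = $11.09.

$11.09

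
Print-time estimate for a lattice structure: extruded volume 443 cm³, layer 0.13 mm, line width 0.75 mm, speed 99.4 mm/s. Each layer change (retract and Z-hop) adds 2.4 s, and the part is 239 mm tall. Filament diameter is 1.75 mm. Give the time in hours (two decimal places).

13.92 hours

Extrusion cross-section = 0.13 × 0.75, so 0.0975 mm².
Toolpath length = 443 cm³ / 0.0975 mm² = 443000 / 0.0975 = 4543589.7 mm.
Extrusion time = 4543589.7 / 99.4, so 45710.2 s.
Number of layers: 239 / 0.13 → 1839 (rounded up).
Layer-change overhead = 1839 × 2.4 = 4413.6 s.
Total = 45710.2 + 4413.6 = 50123.8 s = 13.92 hours.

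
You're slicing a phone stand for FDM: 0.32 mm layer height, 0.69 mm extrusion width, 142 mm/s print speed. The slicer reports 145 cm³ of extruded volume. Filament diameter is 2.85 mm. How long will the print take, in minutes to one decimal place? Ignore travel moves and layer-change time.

77.1 minutes

Extrusion cross-section = 0.32 × 0.69 = 0.2208 mm².
Toolpath length = 145 cm³ / 0.2208 mm² = 145000 / 0.2208 = 656702.9 mm.
Extrusion time = 656702.9 / 142 = 4624.7 s.
In the requested units: 4624.7 s = 77.1 minutes.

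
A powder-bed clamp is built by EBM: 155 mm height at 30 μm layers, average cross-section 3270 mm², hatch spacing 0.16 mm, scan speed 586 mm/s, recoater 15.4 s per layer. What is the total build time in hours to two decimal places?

72.16 hours

Layer count = ceil(155 / 0.03) = 5167.
Hatch length per layer = 3270 / 0.16 = 20437.5 mm.
Scan time per layer = 20437.5 / 586 = 34.8763 s.
Per-layer time = 34.8763 + 15.4, so 50.2763 s.
Total: 5167 × 50.2763 s = 259777.6421 s → 72.16 hours.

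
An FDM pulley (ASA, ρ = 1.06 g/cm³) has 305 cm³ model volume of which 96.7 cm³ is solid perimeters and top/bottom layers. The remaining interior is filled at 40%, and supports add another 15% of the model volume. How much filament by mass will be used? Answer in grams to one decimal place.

Interior volume: 305 − 96.7 → 208.3 cm³.
Deposited infill = 0.40 × 208.3 = 83.32 cm³.
Support = 0.15 × 305 = 45.75 cm³.
Deposited volume: 96.7 + 83.32 + 45.75 → 225.77 cm³.
Mass = 225.77 × 1.06, so 239.3162 g.

239.3 g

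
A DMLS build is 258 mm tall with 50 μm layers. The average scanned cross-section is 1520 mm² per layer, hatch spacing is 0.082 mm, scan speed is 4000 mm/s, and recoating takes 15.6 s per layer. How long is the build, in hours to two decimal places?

Layer count = ceil(258 / 0.05) = 5160.
Hatch length per layer = 1520 / 0.082 = 18536.6 mm.
Laser time per layer: 18536.6 / 4000 → 4.6342 s.
Time per layer: 4.6342 + 15.6 → 20.2342 s.
Build time = 5160 × 20.2342 = 104408.472 s = 29.00 hours.

29.00 hours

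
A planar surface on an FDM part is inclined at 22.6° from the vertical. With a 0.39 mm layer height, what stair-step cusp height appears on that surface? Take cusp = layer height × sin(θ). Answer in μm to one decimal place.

149.9 μm

sin(22.6°) = 0.3843, so cusp = 0.39 × 0.3843 = 0.149877 mm → 149.9 μm.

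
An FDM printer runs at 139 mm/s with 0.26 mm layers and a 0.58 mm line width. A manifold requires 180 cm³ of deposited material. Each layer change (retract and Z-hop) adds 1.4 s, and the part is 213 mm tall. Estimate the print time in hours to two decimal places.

Bead cross-section: 0.26 × 0.58 → 0.1508 mm².
Toolpath length = 180 cm³ / 0.1508 mm² = 180000 / 0.1508 = 1193634 mm.
Time extruding = 1193634 / 139, so 8587.3 s.
Number of layers: 213 / 0.26 → 820 (rounded up).
Non-print overhead = 820 × 1.4 = 1148 s.
Total = 8587.3 + 1148 = 9735.3 s = 2.70 hours.

2.70 hours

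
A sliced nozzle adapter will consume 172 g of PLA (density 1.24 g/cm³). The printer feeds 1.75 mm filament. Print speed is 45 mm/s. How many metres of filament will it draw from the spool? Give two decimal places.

57.67 m

Extruded volume: 172/1.24 = 138.7097 cm³ (138709.7 mm³).
A = π r² = π × 0.875² = 2.4053 mm².
Length = 138709.7 / 2.4053 = 57668.36 mm = 57.67 m.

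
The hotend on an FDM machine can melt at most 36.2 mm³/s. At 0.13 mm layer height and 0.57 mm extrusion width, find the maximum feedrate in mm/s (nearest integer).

489 mm/s

Bead cross-section = 0.13 × 0.57, so 0.0741 mm².
v_max = Q/A = 36.2/0.0741 = 488.53 mm/s → 489 mm/s.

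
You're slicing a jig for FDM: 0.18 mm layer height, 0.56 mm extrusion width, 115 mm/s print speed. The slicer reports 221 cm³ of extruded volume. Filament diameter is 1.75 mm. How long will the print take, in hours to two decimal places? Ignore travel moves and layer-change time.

5.30 hours

Line area = 0.18 × 0.56 = 0.1008 mm².
Path length: 221000 mm³ / 0.1008 mm² → 2192460.3 mm.
Print-move time = 2192460.3 / 115, so 19064.9 s.
In the requested units: 19064.9 s = 5.30 hours.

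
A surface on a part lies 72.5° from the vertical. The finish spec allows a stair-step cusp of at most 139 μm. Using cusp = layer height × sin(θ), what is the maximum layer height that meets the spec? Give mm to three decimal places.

Layer height = cusp / sin(72.5°) = 0.139 / 0.9537 = 0.146 mm.

0.146 mm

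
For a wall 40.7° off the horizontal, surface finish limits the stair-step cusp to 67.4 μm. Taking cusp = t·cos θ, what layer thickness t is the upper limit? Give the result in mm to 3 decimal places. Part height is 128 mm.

0.089 mm

t = h_c / cos θ = 0.0674 / 0.7581 = 0.089 mm.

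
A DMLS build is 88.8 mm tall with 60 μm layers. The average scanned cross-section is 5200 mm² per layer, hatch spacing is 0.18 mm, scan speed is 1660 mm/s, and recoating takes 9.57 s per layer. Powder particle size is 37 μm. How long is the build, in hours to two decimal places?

11.09 hours

Layer count = ceil(88.8 / 0.06) = 1480.
Scan path per layer = 5200 / 0.18, so 28888.9 mm.
Per-layer scan time = 28888.9 / 1660 = 17.403 s.
Time per layer = 17.403 + 9.57, so 26.973 s.
1480 layers × 26.973 s/layer = 39920.04 s, i.e. 11.09 hours.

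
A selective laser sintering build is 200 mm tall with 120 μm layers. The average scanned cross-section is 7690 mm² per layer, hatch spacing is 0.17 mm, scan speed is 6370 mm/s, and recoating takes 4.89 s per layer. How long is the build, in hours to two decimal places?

Layers = ⌈200/0.12⌉ = 1667.
Per-layer scan distance = 7690 / 0.17, so 45235.3 mm.
Laser time per layer: 45235.3 / 6370 → 7.1013 s.
Per-layer time = 7.1013 + 4.89 = 11.9913 s.
Total: 1667 × 11.9913 s = 19989.4971 s → 5.55 hours.

5.55 hours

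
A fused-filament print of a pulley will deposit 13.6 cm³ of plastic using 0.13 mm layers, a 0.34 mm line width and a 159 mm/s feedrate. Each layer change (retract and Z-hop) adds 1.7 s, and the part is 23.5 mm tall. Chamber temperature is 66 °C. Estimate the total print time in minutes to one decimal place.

37.4 minutes

Extrusion cross-section = 0.13 × 0.34, so 0.0442 mm².
Path length: 13600 mm³ / 0.0442 mm² → 307692.3 mm.
Time extruding: 307692.3 / 159 → 1935.2 s.
Layers = ⌈23.5/0.13⌉ = 181.
Layer-change overhead = 181 × 1.7, so 307.7 s.
Altogether 1935.2 + 307.7 = 2242.9 s, i.e. 37.4 minutes.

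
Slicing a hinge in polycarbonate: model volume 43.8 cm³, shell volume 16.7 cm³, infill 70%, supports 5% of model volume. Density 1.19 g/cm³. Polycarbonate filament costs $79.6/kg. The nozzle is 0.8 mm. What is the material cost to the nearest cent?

$3.59

Volume inside the shell = 43.8 − 16.7, so 27.1 cm³.
Infill volume = 0.70 × 27.1 = 18.97 cm³.
Support = 0.05 × 43.8 = 2.19 cm³.
Total extruded: 16.7 + 18.97 + 2.19 → 37.86 cm³.
Mass = 37.86 × 1.19 = 45.0534 g.
Cost = 45.0534 g / 1000 × $79.6/kg = $3.59.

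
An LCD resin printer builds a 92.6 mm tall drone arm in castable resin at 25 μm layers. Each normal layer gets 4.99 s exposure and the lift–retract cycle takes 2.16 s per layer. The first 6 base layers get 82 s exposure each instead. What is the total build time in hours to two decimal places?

7.48 hours

Layer count = ceil(92.6 / 0.025) = 3704.
Burn-in layers = 6 × (82 + 2.16) = 504.96 s.
Normal layers = 3698 × (4.99 + 2.16) = 26440.7 s.
Sum: 504.96 + 26440.7 = 26945.66 s → 7.48 hours.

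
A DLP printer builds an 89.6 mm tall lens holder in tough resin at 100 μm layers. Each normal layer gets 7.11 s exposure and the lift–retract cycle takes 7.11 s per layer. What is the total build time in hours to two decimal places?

3.54 hours

Layers = ⌈89.6/0.1⌉ = 896.
Each layer takes = 7.11 + 7.11 = 14.22 s.
Build time: 896 × 14.22 s = 12741.12 s, i.e. 3.54 hours.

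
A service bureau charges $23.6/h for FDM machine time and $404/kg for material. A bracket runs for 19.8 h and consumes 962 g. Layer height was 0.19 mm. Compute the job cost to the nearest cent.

$855.93

Time charge = 23.6 × 19.8, so $467.28.
Material charge = 404 × 962/1000, so $388.648.
Total = 467.28 + 388.648 = 855.928 ≈ $855.93.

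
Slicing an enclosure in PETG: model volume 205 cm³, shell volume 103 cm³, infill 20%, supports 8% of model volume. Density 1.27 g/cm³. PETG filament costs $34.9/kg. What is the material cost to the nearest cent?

Infill region = 205 − 103, so 102 cm³.
Infill volume: 0.20 × 102 → 20.4 cm³.
Support: 0.08 × 205 → 16.4 cm³.
Total extruded: 103 + 20.4 + 16.4 → 139.8 cm³.
Mass: 139.8 × 1.27 → 177.546 g.
At $34.9/kg: 177.546/1000 × 34.9 = $6.20.

$6.20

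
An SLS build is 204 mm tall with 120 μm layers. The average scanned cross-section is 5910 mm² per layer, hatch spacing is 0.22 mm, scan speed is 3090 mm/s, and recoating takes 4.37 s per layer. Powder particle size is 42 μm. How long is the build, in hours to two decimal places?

Number of layers: 204 / 0.12 → 1700 (rounded up).
Per-layer scan distance = 5910 / 0.22, so 26863.6 mm.
Per-layer scan time = 26863.6 / 3090, so 8.6937 s.
Time per layer = 8.6937 + 4.37, so 13.0637 s.
1700 layers × 13.0637 s/layer = 22208.29 s, i.e. 6.17 hours.

6.17 hours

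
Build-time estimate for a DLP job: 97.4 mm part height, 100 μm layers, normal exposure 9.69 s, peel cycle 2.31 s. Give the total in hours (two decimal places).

Layers = ⌈97.4/0.1⌉ = 974.
Per-layer time = 9.69 + 2.31, so 12 s.
Build time: 974 × 12 s = 11688 s, i.e. 3.25 hours.

3.25 hours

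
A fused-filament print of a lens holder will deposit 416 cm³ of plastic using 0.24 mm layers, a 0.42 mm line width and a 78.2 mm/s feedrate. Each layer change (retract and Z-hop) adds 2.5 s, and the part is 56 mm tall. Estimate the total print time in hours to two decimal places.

Line area = 0.24 × 0.42 = 0.1008 mm².
Toolpath length = 416 cm³ / 0.1008 mm² = 416000 / 0.1008 = 4126984.1 mm.
Extrusion time = 4126984.1 / 78.2, so 52774.7 s.
Layer count = ceil(56 / 0.24) = 234.
Layer-change overhead = 234 × 2.5 = 585 s.
Total = 52774.7 + 585 = 53359.7 s = 14.82 hours.

14.82 hours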